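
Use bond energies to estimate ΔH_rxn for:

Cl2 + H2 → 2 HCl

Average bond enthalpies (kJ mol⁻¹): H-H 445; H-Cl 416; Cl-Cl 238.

ΔH ≈ −149 kJ

Bonds broken (reactants):
  Cl-Cl: 1 × 238 = 238
  H-H: 1 × 445 = 445
  Σ(broken) = 683 kJ
Bonds formed (products):
  H-Cl: 2 × 416 = 832
  Σ(formed) = 832 kJ
ΔH = Σ(broken) − Σ(formed) = 683 − 832 = −149 kJ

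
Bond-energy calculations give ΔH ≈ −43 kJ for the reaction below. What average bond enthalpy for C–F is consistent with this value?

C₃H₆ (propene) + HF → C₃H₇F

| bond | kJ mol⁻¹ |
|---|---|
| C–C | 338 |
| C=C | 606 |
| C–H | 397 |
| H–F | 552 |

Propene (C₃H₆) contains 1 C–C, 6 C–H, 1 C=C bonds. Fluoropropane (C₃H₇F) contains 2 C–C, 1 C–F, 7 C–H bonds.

D(C–F) ≈ 466 kJ/mol

Let D be the C–F bond energy.
Σ(broken) = 1×338 + 6×397 + 1×606 + 1×552 = 3878
Σ(formed) = 2×338 + 1×D + 7×397 = 3455 + D
ΔH = Σ(broken) − Σ(formed) = (3878) − (3455 + D) = +423 − D
Setting this equal to −43 kJ gives D = 466 kJ/mol.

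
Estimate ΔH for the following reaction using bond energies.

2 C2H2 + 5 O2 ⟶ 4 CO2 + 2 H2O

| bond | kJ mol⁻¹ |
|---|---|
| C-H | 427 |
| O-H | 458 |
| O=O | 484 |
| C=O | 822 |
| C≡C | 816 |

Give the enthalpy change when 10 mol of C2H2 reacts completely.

Bonds broken (reactants):
  C≡C: 2 × 816 = 1632
  C-H: 4 × 427 = 1708
  O=O: 5 × 484 = 2420
  Σ(broken) = 5760 kJ
Bonds formed (products):
  C=O: 8 × 822 = 6576
  O-H: 4 × 458 = 1832
  Σ(formed) = 8408 kJ
ΔH = Σ(broken) − Σ(formed) = 5760 − 8408 = −2648 kJ
For 5× the reaction as written: 5 × (−2648) = −13240 kJ

ΔH = −13240 kJ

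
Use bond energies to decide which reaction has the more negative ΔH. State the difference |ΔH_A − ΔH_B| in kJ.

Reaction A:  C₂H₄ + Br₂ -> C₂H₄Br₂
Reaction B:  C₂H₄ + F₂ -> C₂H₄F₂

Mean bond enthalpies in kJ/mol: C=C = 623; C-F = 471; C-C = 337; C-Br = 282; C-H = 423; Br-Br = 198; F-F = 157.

Reaction B, by 419 kJ

Reaction A:
  Bonds broken (reactants):
    Br-Br: 1 × 198 = 198
    C-H: 4 × 423 = 1692
    C=C: 1 × 623 = 623
    Σ(broken) = 2513 kJ
  Bonds formed (products):
    C-Br: 2 × 282 = 564
    C-C: 1 × 337 = 337
    C-H: 4 × 423 = 1692
    Σ(formed) = 2593 kJ
  ΔH_A = 2513 − 2593 = −80 kJ
Reaction B:
  Bonds broken (reactants):
    C-H: 4 × 423 = 1692
    C=C: 1 × 623 = 623
    F-F: 1 × 157 = 157
    Σ(broken) = 2472 kJ
  Bonds formed (products):
    C-C: 1 × 337 = 337
    C-F: 2 × 471 = 942
    C-H: 4 × 423 = 1692
    Σ(formed) = 2971 kJ
  ΔH_B = 2472 − 2971 = −499 kJ
ΔH_A − ΔH_B = +419 kJ, so reaction B has the more negative ΔH; |ΔH_A − ΔH_B| = 419 kJ.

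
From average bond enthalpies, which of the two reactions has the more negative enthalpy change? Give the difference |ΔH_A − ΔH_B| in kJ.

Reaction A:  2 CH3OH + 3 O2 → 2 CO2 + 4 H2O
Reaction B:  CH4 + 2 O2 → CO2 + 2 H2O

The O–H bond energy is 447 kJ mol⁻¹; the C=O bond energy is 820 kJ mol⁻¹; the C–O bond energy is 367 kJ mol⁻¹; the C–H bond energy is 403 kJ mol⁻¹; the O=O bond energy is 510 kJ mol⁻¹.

Reaction A:
  Bonds broken (reactants):
    C–H: 6 × 403 = 2418
    C–O: 2 × 367 = 734
    O–H: 2 × 447 = 894
    O=O: 3 × 510 = 1530
    Σ(broken) = 5576 kJ
  Bonds formed (products):
    C=O: 4 × 820 = 3280
    O–H: 8 × 447 = 3576
    Σ(formed) = 6856 kJ
  ΔH_A = 5576 − 6856 = −1280 kJ
Reaction B:
  Bonds broken (reactants):
    C–H: 4 × 403 = 1612
    O=O: 2 × 510 = 1020
    Σ(broken) = 2632 kJ
  Bonds formed (products):
    C=O: 2 × 820 = 1640
    O–H: 4 × 447 = 1788
    Σ(formed) = 3428 kJ
  ΔH_B = 2632 − 3428 = −796 kJ
ΔH_A − ΔH_B = −484 kJ, so reaction A has the more negative ΔH; |ΔH_A − ΔH_B| = 484 kJ.

Reaction A, by 484 kJ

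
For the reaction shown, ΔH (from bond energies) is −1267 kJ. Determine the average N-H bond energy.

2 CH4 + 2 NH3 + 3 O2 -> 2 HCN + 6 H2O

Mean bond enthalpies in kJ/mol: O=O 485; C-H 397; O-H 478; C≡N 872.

Let D be the N-H bond energy.
Σ(broken) = 8×397 + 6×D + 3×485 = 4631 + 6D
Σ(formed) = 2×872 + 2×397 + 12×478 = 8274
ΔH = Σ(broken) − Σ(formed) = (4631 + 6D) − (8274) = −3643 + 6D
Setting this equal to −1267 kJ gives 6D = 2376, so D = 396 kJ/mol.

D(N-H) ≈ 396 kJ/mol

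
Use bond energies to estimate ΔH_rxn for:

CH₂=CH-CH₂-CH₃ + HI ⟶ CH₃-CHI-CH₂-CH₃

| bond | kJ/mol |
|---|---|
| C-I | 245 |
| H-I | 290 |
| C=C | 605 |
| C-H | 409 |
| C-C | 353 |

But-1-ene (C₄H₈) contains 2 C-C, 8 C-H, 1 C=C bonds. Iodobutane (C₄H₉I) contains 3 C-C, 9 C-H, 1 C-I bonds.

ΔH ≈ −112 kJ

Bonds broken (reactants):
  C-C: 2 × 353 = 706
  C-H: 8 × 409 = 3272
  C=C: 1 × 605 = 605
  H-I: 1 × 290 = 290
  Σ(broken) = 4873 kJ
Bonds formed (products):
  C-C: 3 × 353 = 1059
  C-H: 9 × 409 = 3681
  C-I: 1 × 245 = 245
  Σ(formed) = 4985 kJ
ΔH = Σ(broken) − Σ(formed) = 4873 − 4985 = −112 kJ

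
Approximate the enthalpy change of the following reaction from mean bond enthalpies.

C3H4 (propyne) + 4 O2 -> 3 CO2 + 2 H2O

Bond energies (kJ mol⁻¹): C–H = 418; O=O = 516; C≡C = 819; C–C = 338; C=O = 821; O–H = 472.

ΔH ≈ −1921 kJ

Bonds broken (reactants):
  C≡C: 1 × 819 = 819
  C–C: 1 × 338 = 338
  C–H: 4 × 418 = 1672
  O=O: 4 × 516 = 2064
  Σ(broken) = 4893 kJ
Bonds formed (products):
  C=O: 6 × 821 = 4926
  O–H: 4 × 472 = 1888
  Σ(formed) = 6814 kJ
ΔH = Σ(broken) − Σ(formed) = 4893 − 6814 = −1921 kJ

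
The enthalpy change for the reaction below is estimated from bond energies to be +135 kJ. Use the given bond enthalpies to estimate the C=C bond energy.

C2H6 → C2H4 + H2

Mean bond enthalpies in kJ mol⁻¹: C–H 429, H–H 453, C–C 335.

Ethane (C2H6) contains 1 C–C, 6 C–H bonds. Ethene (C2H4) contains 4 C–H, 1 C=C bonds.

Let D be the C=C bond energy.
Σ(broken) = 1×335 + 6×429 = 2909
Σ(formed) = 4×429 + 1×D + 1×453 = 2169 + D
ΔH = Σ(broken) − Σ(formed) = (2909) − (2169 + D) = +740 − D
Setting this equal to +135 kJ gives D = 605 kJ/mol.

D(C=C) ≈ 605 kJ/mol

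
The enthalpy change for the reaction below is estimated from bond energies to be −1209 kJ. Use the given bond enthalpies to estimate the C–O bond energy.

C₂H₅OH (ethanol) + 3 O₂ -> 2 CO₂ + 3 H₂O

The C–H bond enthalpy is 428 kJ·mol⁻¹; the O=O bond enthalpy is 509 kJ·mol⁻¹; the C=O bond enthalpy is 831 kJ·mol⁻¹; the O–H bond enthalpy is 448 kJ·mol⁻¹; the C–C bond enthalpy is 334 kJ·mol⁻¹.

D(C–O) ≈ 354 kJ/mol

Let D be the C–O bond energy.
Σ(broken) = 1×334 + 5×428 + 1×D + 1×448 + 3×509 = 4449 + D
Σ(formed) = 4×831 + 6×448 = 6012
ΔH = Σ(broken) − Σ(formed) = (4449 + D) − (6012) = −1563 + D
Setting this equal to −1209 kJ gives D = 354 kJ/mol.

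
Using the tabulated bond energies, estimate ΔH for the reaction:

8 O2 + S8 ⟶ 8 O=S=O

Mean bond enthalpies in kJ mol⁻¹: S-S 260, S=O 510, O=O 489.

Bonds broken (reactants):
  O=O: 8 × 489 = 3912
  S-S: 8 × 260 = 2080
  Σ(broken) = 5992 kJ
Bonds formed (products):
  S=O: 16 × 510 = 8160
  Σ(formed) = 8160 kJ
ΔH = Σ(broken) − Σ(formed) = 5992 − 8160 = −2168 kJ

ΔH ≈ −2168 kJ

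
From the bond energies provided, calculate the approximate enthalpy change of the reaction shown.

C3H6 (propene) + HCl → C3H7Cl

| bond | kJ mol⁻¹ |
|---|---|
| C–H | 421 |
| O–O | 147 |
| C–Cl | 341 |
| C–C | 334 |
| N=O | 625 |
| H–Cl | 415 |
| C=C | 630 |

ΔH ≈ −51 kJ

Bonds broken (reactants):
  C–C: 1 × 334 = 334
  C–H: 6 × 421 = 2526
  C=C: 1 × 630 = 630
  H–Cl: 1 × 415 = 415
  Σ(broken) = 3905 kJ
Bonds formed (products):
  C–C: 2 × 334 = 668
  C–Cl: 1 × 341 = 341
  C–H: 7 × 421 = 2947
  Σ(formed) = 3956 kJ
ΔH = Σ(broken) − Σ(formed) = 3905 − 3956 = −51 kJ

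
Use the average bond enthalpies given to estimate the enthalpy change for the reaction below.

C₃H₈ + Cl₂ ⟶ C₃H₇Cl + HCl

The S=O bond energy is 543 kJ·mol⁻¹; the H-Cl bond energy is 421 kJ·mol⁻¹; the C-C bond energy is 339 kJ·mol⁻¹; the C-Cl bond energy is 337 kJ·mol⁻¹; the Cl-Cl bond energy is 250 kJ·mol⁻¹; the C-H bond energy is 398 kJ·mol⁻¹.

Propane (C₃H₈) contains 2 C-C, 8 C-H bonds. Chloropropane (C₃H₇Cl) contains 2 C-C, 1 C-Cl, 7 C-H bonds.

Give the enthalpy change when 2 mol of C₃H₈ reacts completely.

ΔH = −220 kJ

Bonds broken (reactants):
  C-C: 2 × 339 = 678
  C-H: 8 × 398 = 3184
  Cl-Cl: 1 × 250 = 250
  Σ(broken) = 4112 kJ
Bonds formed (products):
  C-C: 2 × 339 = 678
  C-Cl: 1 × 337 = 337
  C-H: 7 × 398 = 2786
  H-Cl: 1 × 421 = 421
  Σ(formed) = 4222 kJ
ΔH = Σ(broken) − Σ(formed) = 4112 − 4222 = −110 kJ
For 2× the reaction as written: 2 × (−110) = −220 kJ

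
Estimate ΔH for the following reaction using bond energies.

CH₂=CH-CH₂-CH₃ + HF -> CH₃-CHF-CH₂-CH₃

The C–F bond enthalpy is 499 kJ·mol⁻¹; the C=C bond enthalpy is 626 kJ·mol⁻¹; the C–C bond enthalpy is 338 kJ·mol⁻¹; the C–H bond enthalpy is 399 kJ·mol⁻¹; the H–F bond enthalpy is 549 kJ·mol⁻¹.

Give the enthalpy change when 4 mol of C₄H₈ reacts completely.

Bonds broken (reactants):
  C–C: 2 × 338 = 676
  C–H: 8 × 399 = 3192
  C=C: 1 × 626 = 626
  H–F: 1 × 549 = 549
  Σ(broken) = 5043 kJ
Bonds formed (products):
  C–C: 3 × 338 = 1014
  C–F: 1 × 499 = 499
  C–H: 9 × 399 = 3591
  Σ(formed) = 5104 kJ
ΔH = Σ(broken) − Σ(formed) = 5043 − 5104 = −61 kJ
For 4× the reaction as written: 4 × (−61) = −244 kJ

ΔH = −244 kJ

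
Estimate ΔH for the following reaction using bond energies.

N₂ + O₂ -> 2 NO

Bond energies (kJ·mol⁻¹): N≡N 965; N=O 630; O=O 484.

ΔH ≈ +189 kJ

Bonds broken (reactants):
  N≡N: 1 × 965 = 965
  O=O: 1 × 484 = 484
  Σ(broken) = 1449 kJ
Bonds formed (products):
  N=O: 2 × 630 = 1260
  Σ(formed) = 1260 kJ
ΔH = Σ(broken) − Σ(formed) = 1449 − 1260 = +189 kJ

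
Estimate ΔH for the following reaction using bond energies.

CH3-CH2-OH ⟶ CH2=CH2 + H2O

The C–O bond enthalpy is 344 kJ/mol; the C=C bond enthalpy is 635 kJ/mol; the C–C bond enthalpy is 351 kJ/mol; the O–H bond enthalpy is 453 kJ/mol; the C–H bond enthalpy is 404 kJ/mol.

ΔH ≈ +11 kJ

Bonds broken (reactants):
  C–C: 1 × 351 = 351
  C–H: 5 × 404 = 2020
  C–O: 1 × 344 = 344
  O–H: 1 × 453 = 453
  Σ(broken) = 3168 kJ
Bonds formed (products):
  C–H: 4 × 404 = 1616
  C=C: 1 × 635 = 635
  O–H: 2 × 453 = 906
  Σ(formed) = 3157 kJ
ΔH = Σ(broken) − Σ(formed) = 3168 − 3157 = +11 kJ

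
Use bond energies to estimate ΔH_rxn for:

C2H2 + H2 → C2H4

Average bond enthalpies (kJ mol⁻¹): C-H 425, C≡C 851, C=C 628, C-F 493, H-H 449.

Bonds broken (reactants):
  C≡C: 1 × 851 = 851
  C-H: 2 × 425 = 850
  H-H: 1 × 449 = 449
  Σ(broken) = 2150 kJ
Bonds formed (products):
  C-H: 4 × 425 = 1700
  C=C: 1 × 628 = 628
  Σ(formed) = 2328 kJ
ΔH = Σ(broken) − Σ(formed) = 2150 − 2328 = −178 kJ

ΔH ≈ −178 kJ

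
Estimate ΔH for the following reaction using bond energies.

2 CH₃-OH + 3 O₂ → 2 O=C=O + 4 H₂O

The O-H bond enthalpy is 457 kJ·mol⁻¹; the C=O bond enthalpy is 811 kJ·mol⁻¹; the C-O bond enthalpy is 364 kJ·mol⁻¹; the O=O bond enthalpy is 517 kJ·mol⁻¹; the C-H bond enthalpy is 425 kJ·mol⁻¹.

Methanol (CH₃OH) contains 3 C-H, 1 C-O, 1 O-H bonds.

Bonds broken (reactants):
  C-H: 6 × 425 = 2550
  C-O: 2 × 364 = 728
  O-H: 2 × 457 = 914
  O=O: 3 × 517 = 1551
  Σ(broken) = 5743 kJ
Bonds formed (products):
  C=O: 4 × 811 = 3244
  O-H: 8 × 457 = 3656
  Σ(formed) = 6900 kJ
ΔH = Σ(broken) − Σ(formed) = 5743 − 6900 = −1157 kJ

ΔH ≈ −1157 kJ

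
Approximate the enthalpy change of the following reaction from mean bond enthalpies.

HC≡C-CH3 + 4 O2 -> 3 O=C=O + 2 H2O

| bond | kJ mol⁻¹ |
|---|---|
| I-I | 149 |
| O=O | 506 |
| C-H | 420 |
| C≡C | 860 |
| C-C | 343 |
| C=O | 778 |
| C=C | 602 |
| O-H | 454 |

Bonds broken (reactants):
  C≡C: 1 × 860 = 860
  C-C: 1 × 343 = 343
  C-H: 4 × 420 = 1680
  O=O: 4 × 506 = 2024
  Σ(broken) = 4907 kJ
Bonds formed (products):
  C=O: 6 × 778 = 4668
  O-H: 4 × 454 = 1816
  Σ(formed) = 6484 kJ
ΔH = Σ(broken) − Σ(formed) = 4907 − 6484 = −1577 kJ

ΔH ≈ −1577 kJ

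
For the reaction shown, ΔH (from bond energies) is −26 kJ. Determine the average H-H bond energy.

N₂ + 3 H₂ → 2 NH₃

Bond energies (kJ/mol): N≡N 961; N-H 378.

D(H-H) ≈ 427 kJ/mol

Let D be the H-H bond energy.
Σ(broken) = 3×D + 1×961 = 961 + 3D
Σ(formed) = 6×378 = 2268
ΔH = Σ(broken) − Σ(formed) = (961 + 3D) − (2268) = −1307 + 3D
Setting this equal to −26 kJ gives 3D = 1281, so D = 427 kJ/mol.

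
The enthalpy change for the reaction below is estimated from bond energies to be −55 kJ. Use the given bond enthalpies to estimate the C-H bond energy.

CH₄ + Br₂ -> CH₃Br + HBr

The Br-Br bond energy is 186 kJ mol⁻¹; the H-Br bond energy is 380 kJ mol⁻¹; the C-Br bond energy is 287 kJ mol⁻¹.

D(C-H) ≈ 426 kJ/mol

Let D be the C-H bond energy.
Σ(broken) = 1×186 + 4×D = 186 + 4D
Σ(formed) = 1×287 + 3×D + 1×380 = 667 + 3D
ΔH = Σ(broken) − Σ(formed) = (186 + 4D) − (667 + 3D) = −481 + D
Setting this equal to −55 kJ gives D = 426 kJ/mol.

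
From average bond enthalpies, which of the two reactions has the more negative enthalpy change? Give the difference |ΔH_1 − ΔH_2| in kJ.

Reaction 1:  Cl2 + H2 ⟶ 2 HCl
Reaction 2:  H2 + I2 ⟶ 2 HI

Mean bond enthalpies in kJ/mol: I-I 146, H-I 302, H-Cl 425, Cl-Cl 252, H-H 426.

Reaction 1:
  Bonds broken (reactants):
    Cl-Cl: 1 × 252 = 252
    H-H: 1 × 426 = 426
    Σ(broken) = 678 kJ
  Bonds formed (products):
    H-Cl: 2 × 425 = 850
    Σ(formed) = 850 kJ
  ΔH_1 = 678 − 850 = −172 kJ
Reaction 2:
  Bonds broken (reactants):
    H-H: 1 × 426 = 426
    I-I: 1 × 146 = 146
    Σ(broken) = 572 kJ
  Bonds formed (products):
    H-I: 2 × 302 = 604
    Σ(formed) = 604 kJ
  ΔH_2 = 572 − 604 = −32 kJ
ΔH_1 − ΔH_2 = −140 kJ, so reaction 1 has the more negative ΔH; |ΔH_1 − ΔH_2| = 140 kJ.

Reaction 1, by 140 kJ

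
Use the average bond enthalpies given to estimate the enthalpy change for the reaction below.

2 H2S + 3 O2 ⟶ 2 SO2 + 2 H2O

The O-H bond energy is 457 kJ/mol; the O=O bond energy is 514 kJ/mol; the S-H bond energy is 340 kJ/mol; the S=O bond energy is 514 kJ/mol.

Bonds broken (reactants):
  O=O: 3 × 514 = 1542
  S-H: 4 × 340 = 1360
  Σ(broken) = 2902 kJ
Bonds formed (products):
  O-H: 4 × 457 = 1828
  S=O: 4 × 514 = 2056
  Σ(formed) = 3884 kJ
ΔH = Σ(broken) − Σ(formed) = 2902 − 3884 = −982 kJ

ΔH ≈ −982 kJ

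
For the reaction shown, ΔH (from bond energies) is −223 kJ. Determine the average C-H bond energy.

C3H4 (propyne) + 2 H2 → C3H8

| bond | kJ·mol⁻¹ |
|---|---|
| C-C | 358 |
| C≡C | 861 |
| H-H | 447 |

D(C-H) ≈ 405 kJ/mol

Let D be the C-H bond energy.
Σ(broken) = 1×861 + 1×358 + 4×D + 2×447 = 2113 + 4D
Σ(formed) = 2×358 + 8×D = 716 + 8D
ΔH = Σ(broken) − Σ(formed) = (2113 + 4D) − (716 + 8D) = +1397 − 4D
Setting this equal to −223 kJ gives 4D = 1620, so D = 405 kJ/mol.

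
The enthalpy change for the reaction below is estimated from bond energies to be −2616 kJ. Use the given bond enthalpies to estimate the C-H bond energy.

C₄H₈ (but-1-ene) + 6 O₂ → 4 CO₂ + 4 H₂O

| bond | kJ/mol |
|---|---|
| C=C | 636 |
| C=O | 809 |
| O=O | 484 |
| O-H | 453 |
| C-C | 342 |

D(C-H) ≈ 407 kJ/mol

Let D be the C-H bond energy.
Σ(broken) = 2×342 + 8×D + 1×636 + 6×484 = 4224 + 8D
Σ(formed) = 8×809 + 8×453 = 10096
ΔH = Σ(broken) − Σ(formed) = (4224 + 8D) − (10096) = −5872 + 8D
Setting this equal to −2616 kJ gives 8D = 3256, so D = 407 kJ/mol.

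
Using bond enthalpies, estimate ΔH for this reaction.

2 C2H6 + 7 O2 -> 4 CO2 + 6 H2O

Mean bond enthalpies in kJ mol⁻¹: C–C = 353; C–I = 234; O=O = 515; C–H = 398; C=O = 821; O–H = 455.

ΔH ≈ −2941 kJ

Bonds broken (reactants):
  C–C: 2 × 353 = 706
  C–H: 12 × 398 = 4776
  O=O: 7 × 515 = 3605
  Σ(broken) = 9087 kJ
Bonds formed (products):
  C=O: 8 × 821 = 6568
  O–H: 12 × 455 = 5460
  Σ(formed) = 12028 kJ
ΔH = Σ(broken) − Σ(formed) = 9087 − 12028 = −2941 kJ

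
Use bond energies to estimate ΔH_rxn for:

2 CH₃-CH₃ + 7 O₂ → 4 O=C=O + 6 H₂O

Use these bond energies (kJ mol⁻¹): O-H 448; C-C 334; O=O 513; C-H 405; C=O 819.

Bonds broken (reactants):
  C-C: 2 × 334 = 668
  C-H: 12 × 405 = 4860
  O=O: 7 × 513 = 3591
  Σ(broken) = 9119 kJ
Bonds formed (products):
  C=O: 8 × 819 = 6552
  O-H: 12 × 448 = 5376
  Σ(formed) = 11928 kJ
ΔH = Σ(broken) − Σ(formed) = 9119 − 11928 = −2809 kJ

ΔH ≈ −2809 kJ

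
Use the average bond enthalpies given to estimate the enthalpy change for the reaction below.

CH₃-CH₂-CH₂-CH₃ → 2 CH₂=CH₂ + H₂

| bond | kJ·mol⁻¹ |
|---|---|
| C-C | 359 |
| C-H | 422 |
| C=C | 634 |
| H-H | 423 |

ΔH ≈ +230 kJ

Bonds broken (reactants):
  C-C: 3 × 359 = 1077
  C-H: 10 × 422 = 4220
  Σ(broken) = 5297 kJ
Bonds formed (products):
  C-H: 8 × 422 = 3376
  C=C: 2 × 634 = 1268
  H-H: 1 × 423 = 423
  Σ(formed) = 5067 kJ
ΔH = Σ(broken) − Σ(formed) = 5297 − 5067 = +230 kJ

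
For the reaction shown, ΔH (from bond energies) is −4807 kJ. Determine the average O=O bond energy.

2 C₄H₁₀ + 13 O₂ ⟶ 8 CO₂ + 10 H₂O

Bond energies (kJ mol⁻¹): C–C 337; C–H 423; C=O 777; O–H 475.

Let D be the O=O bond energy.
Σ(broken) = 6×337 + 20×423 + 13×D = 10482 + 13D
Σ(formed) = 16×777 + 20×475 = 21932
ΔH = Σ(broken) − Σ(formed) = (10482 + 13D) − (21932) = −11450 + 13D
Setting this equal to −4807 kJ gives 13D = 6643, so D = 511 kJ/mol.

D(O=O) ≈ 511 kJ/mol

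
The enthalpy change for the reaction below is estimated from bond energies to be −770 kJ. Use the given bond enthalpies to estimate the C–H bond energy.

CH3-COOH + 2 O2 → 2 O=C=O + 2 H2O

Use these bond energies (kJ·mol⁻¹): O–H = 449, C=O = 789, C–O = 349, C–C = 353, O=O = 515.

D(C–H) ≈ 404 kJ/mol

Let D be the C–H bond energy.
Σ(broken) = 1×353 + 3×D + 1×349 + 1×789 + 1×449 + 2×515 = 2970 + 3D
Σ(formed) = 4×789 + 4×449 = 4952
ΔH = Σ(broken) − Σ(formed) = (2970 + 3D) − (4952) = −1982 + 3D
Setting this equal to −770 kJ gives 3D = 1212, so D = 404 kJ/mol.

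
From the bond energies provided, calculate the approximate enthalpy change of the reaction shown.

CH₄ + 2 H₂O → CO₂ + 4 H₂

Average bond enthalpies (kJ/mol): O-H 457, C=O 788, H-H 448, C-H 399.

ΔH ≈ +56 kJ

Bonds broken (reactants):
  C-H: 4 × 399 = 1596
  O-H: 4 × 457 = 1828
  Σ(broken) = 3424 kJ
Bonds formed (products):
  C=O: 2 × 788 = 1576
  H-H: 4 × 448 = 1792
  Σ(formed) = 3368 kJ
ΔH = Σ(broken) − Σ(formed) = 3424 − 3368 = +56 kJ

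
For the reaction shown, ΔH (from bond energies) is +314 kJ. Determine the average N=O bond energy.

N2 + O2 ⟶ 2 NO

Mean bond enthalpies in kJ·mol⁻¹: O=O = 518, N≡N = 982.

Let D be the N=O bond energy.
Σ(broken) = 1×982 + 1×518 = 1500
Σ(formed) = 2×D = 2D
ΔH = Σ(broken) − Σ(formed) = (1500) − (2D) = +1500 − 2D
Setting this equal to +314 kJ gives 2D = 1186, so D = 593 kJ/mol.

D(N=O) ≈ 593 kJ/mol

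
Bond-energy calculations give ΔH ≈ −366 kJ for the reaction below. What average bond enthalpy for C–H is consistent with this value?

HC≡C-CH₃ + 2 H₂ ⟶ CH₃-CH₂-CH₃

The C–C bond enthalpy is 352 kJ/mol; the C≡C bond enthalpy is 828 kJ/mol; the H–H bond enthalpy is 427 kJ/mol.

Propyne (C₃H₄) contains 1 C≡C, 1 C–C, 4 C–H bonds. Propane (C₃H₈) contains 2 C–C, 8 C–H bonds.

Let D be the C–H bond energy.
Σ(broken) = 1×828 + 1×352 + 4×D + 2×427 = 2034 + 4D
Σ(formed) = 2×352 + 8×D = 704 + 8D
ΔH = Σ(broken) − Σ(formed) = (2034 + 4D) − (704 + 8D) = +1330 − 4D
Setting this equal to −366 kJ gives 4D = 1696, so D = 424 kJ/mol.

D(C–H) ≈ 424 kJ/mol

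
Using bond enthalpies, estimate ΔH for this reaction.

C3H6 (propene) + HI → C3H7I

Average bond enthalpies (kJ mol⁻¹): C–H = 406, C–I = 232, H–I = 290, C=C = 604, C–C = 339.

ΔH ≈ −83 kJ

Bonds broken (reactants):
  C–C: 1 × 339 = 339
  C–H: 6 × 406 = 2436
  C=C: 1 × 604 = 604
  H–I: 1 × 290 = 290
  Σ(broken) = 3669 kJ
Bonds formed (products):
  C–C: 2 × 339 = 678
  C–H: 7 × 406 = 2842
  C–I: 1 × 232 = 232
  Σ(formed) = 3752 kJ
ΔH = Σ(broken) − Σ(formed) = 3669 − 3752 = −83 kJ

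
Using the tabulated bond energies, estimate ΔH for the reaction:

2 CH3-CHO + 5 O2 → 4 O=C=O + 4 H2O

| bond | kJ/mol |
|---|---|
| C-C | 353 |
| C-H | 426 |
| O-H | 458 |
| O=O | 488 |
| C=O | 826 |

ΔH ≈ −2066 kJ

Bonds broken (reactants):
  C-C: 2 × 353 = 706
  C-H: 8 × 426 = 3408
  C=O: 2 × 826 = 1652
  O=O: 5 × 488 = 2440
  Σ(broken) = 8206 kJ
Bonds formed (products):
  C=O: 8 × 826 = 6608
  O-H: 8 × 458 = 3664
  Σ(formed) = 10272 kJ
ΔH = Σ(broken) − Σ(formed) = 8206 − 10272 = −2066 kJ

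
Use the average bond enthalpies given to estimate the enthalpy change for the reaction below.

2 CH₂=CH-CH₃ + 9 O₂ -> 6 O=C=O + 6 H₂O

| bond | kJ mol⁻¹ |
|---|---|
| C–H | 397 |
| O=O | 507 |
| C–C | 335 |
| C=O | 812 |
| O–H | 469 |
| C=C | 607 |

ΔH ≈ −4161 kJ

Bonds broken (reactants):
  C–C: 2 × 335 = 670
  C–H: 12 × 397 = 4764
  C=C: 2 × 607 = 1214
  O=O: 9 × 507 = 4563
  Σ(broken) = 11211 kJ
Bonds formed (products):
  C=O: 12 × 812 = 9744
  O–H: 12 × 469 = 5628
  Σ(formed) = 15372 kJ
ΔH = Σ(broken) − Σ(formed) = 11211 − 15372 = −4161 kJ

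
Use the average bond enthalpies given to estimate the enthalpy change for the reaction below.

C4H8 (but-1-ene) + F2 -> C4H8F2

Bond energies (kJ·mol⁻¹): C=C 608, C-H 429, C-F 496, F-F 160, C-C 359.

ΔH ≈ −583 kJ

Bonds broken (reactants):
  C-C: 2 × 359 = 718
  C-H: 8 × 429 = 3432
  C=C: 1 × 608 = 608
  F-F: 1 × 160 = 160
  Σ(broken) = 4918 kJ
Bonds formed (products):
  C-C: 3 × 359 = 1077
  C-F: 2 × 496 = 992
  C-H: 8 × 429 = 3432
  Σ(formed) = 5501 kJ
ΔH = Σ(broken) − Σ(formed) = 4918 − 5501 = −583 kJ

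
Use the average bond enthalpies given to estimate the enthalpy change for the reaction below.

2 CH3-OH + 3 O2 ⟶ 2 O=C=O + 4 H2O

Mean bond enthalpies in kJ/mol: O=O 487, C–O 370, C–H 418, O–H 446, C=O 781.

ΔH ≈ −1091 kJ

Bonds broken (reactants):
  C–H: 6 × 418 = 2508
  C–O: 2 × 370 = 740
  O–H: 2 × 446 = 892
  O=O: 3 × 487 = 1461
  Σ(broken) = 5601 kJ
Bonds formed (products):
  C=O: 4 × 781 = 3124
  O–H: 8 × 446 = 3568
  Σ(formed) = 6692 kJ
ΔH = Σ(broken) − Σ(formed) = 5601 − 6692 = −1091 kJ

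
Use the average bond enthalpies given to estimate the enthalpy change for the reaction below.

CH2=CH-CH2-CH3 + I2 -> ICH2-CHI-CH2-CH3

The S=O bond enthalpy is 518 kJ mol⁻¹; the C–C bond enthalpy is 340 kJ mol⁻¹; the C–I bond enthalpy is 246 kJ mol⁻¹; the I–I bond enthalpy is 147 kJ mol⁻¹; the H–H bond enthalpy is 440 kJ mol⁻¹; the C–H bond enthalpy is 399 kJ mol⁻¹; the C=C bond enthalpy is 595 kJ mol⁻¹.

Bonds broken (reactants):
  C–C: 2 × 340 = 680
  C–H: 8 × 399 = 3192
  C=C: 1 × 595 = 595
  I–I: 1 × 147 = 147
  Σ(broken) = 4614 kJ
Bonds formed (products):
  C–C: 3 × 340 = 1020
  C–H: 8 × 399 = 3192
  C–I: 2 × 246 = 492
  Σ(formed) = 4704 kJ
ΔH = Σ(broken) − Σ(formed) = 4614 − 4704 = −90 kJ

ΔH ≈ −90 kJ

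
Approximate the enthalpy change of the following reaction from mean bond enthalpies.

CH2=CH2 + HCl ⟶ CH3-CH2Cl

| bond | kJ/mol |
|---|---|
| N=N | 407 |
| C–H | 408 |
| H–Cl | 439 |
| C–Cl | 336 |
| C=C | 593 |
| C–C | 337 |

ΔH ≈ −49 kJ

Bonds broken (reactants):
  C–H: 4 × 408 = 1632
  C=C: 1 × 593 = 593
  H–Cl: 1 × 439 = 439
  Σ(broken) = 2664 kJ
Bonds formed (products):
  C–C: 1 × 337 = 337
  C–Cl: 1 × 336 = 336
  C–H: 5 × 408 = 2040
  Σ(formed) = 2713 kJ
ΔH = Σ(broken) − Σ(formed) = 2664 − 2713 = −49 kJ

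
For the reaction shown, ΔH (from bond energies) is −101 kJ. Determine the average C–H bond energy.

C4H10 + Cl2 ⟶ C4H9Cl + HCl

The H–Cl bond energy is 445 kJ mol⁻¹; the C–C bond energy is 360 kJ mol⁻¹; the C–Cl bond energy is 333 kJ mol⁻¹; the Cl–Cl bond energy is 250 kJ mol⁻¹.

Let D be the C–H bond energy.
Σ(broken) = 3×360 + 10×D + 1×250 = 1330 + 10D
Σ(formed) = 3×360 + 1×333 + 9×D + 1×445 = 1858 + 9D
ΔH = Σ(broken) − Σ(formed) = (1330 + 10D) − (1858 + 9D) = −528 + D
Setting this equal to −101 kJ gives D = 427 kJ/mol.

D(C–H) ≈ 427 kJ/mol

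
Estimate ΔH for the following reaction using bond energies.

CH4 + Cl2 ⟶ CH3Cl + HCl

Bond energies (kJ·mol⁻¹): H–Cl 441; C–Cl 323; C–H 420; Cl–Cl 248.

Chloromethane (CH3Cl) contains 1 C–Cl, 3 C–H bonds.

ΔH ≈ −96 kJ

Bonds broken (reactants):
  C–H: 4 × 420 = 1680
  Cl–Cl: 1 × 248 = 248
  Σ(broken) = 1928 kJ
Bonds formed (products):
  C–Cl: 1 × 323 = 323
  C–H: 3 × 420 = 1260
  H–Cl: 1 × 441 = 441
  Σ(formed) = 2024 kJ
ΔH = Σ(broken) − Σ(formed) = 1928 − 2024 = −96 kJ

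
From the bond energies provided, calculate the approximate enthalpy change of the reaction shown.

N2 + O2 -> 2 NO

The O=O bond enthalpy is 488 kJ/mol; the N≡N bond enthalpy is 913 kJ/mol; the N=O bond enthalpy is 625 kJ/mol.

ΔH ≈ +151 kJ

Bonds broken (reactants):
  N≡N: 1 × 913 = 913
  O=O: 1 × 488 = 488
  Σ(broken) = 1401 kJ
Bonds formed (products):
  N=O: 2 × 625 = 1250
  Σ(formed) = 1250 kJ
ΔH = Σ(broken) − Σ(formed) = 1401 − 1250 = +151 kJ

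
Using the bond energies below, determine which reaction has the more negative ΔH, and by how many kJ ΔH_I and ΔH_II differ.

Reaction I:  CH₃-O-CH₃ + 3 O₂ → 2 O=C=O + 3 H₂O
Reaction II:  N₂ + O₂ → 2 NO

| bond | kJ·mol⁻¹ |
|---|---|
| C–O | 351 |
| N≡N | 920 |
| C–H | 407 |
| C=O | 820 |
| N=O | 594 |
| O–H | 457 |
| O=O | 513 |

Reaction I:
  Bonds broken (reactants):
    C–H: 6 × 407 = 2442
    C–O: 2 × 351 = 702
    O=O: 3 × 513 = 1539
    Σ(broken) = 4683 kJ
  Bonds formed (products):
    C=O: 4 × 820 = 3280
    O–H: 6 × 457 = 2742
    Σ(formed) = 6022 kJ
  ΔH_I = 4683 − 6022 = −1339 kJ
Reaction II:
  Bonds broken (reactants):
    N≡N: 1 × 920 = 920
    O=O: 1 × 513 = 513
    Σ(broken) = 1433 kJ
  Bonds formed (products):
    N=O: 2 × 594 = 1188
    Σ(formed) = 1188 kJ
  ΔH_II = 1433 − 1188 = +245 kJ
ΔH_I − ΔH_II = −1584 kJ, so reaction I has the more negative ΔH; |ΔH_I − ΔH_II| = 1584 kJ.

Reaction I, by 1584 kJ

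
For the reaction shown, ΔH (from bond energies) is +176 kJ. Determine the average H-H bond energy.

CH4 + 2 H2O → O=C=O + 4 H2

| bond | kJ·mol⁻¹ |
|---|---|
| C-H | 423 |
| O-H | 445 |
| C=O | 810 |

Let D be the H-H bond energy.
Σ(broken) = 4×423 + 4×445 = 3472
Σ(formed) = 2×810 + 4×D = 1620 + 4D
ΔH = Σ(broken) − Σ(formed) = (3472) − (1620 + 4D) = +1852 − 4D
Setting this equal to +176 kJ gives 4D = 1676, so D = 419 kJ/mol.

D(H-H) ≈ 419 kJ/mol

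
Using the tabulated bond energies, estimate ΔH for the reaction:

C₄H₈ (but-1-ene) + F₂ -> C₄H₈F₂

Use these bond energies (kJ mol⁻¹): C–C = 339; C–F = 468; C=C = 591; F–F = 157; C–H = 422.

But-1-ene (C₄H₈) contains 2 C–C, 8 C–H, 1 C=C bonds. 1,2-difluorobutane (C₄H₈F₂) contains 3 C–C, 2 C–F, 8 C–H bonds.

Bonds broken (reactants):
  C–C: 2 × 339 = 678
  C–H: 8 × 422 = 3376
  C=C: 1 × 591 = 591
  F–F: 1 × 157 = 157
  Σ(broken) = 4802 kJ
Bonds formed (products):
  C–C: 3 × 339 = 1017
  C–F: 2 × 468 = 936
  C–H: 8 × 422 = 3376
  Σ(formed) = 5329 kJ
ΔH = Σ(broken) − Σ(formed) = 4802 − 5329 = −527 kJ

ΔH ≈ −527 kJ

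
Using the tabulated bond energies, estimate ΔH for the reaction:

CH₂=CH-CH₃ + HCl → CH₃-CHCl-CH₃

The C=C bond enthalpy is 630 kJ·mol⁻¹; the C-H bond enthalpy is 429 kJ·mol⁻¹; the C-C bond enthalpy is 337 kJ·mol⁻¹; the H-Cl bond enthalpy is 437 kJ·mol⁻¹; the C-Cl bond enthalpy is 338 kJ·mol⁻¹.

ΔH ≈ −37 kJ

Bonds broken (reactants):
  C-C: 1 × 337 = 337
  C-H: 6 × 429 = 2574
  C=C: 1 × 630 = 630
  H-Cl: 1 × 437 = 437
  Σ(broken) = 3978 kJ
Bonds formed (products):
  C-C: 2 × 337 = 674
  C-Cl: 1 × 338 = 338
  C-H: 7 × 429 = 3003
  Σ(formed) = 4015 kJ
ΔH = Σ(broken) − Σ(formed) = 3978 − 4015 = −37 kJ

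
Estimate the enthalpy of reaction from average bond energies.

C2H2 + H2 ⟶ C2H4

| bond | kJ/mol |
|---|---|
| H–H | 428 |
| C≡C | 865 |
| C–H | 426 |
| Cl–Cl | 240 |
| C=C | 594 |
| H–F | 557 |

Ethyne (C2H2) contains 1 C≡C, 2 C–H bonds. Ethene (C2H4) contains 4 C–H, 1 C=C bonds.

ΔH ≈ −153 kJ

Bonds broken (reactants):
  C≡C: 1 × 865 = 865
  C–H: 2 × 426 = 852
  H–H: 1 × 428 = 428
  Σ(broken) = 2145 kJ
Bonds formed (products):
  C–H: 4 × 426 = 1704
  C=C: 1 × 594 = 594
  Σ(formed) = 2298 kJ
ΔH = Σ(broken) − Σ(formed) = 2145 − 2298 = −153 kJ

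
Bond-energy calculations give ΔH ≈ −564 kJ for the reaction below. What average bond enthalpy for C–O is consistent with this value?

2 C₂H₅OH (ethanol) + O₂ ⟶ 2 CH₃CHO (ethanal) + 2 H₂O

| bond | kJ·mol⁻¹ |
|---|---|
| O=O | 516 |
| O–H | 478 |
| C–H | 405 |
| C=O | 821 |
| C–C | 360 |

D(C–O) ≈ 354 kJ/mol

Let D be the C–O bond energy.
Σ(broken) = 2×360 + 10×405 + 2×D + 2×478 + 1×516 = 6242 + 2D
Σ(formed) = 2×360 + 8×405 + 2×821 + 4×478 = 7514
ΔH = Σ(broken) − Σ(formed) = (6242 + 2D) − (7514) = −1272 + 2D
Setting this equal to −564 kJ gives 2D = 708, so D = 354 kJ/mol.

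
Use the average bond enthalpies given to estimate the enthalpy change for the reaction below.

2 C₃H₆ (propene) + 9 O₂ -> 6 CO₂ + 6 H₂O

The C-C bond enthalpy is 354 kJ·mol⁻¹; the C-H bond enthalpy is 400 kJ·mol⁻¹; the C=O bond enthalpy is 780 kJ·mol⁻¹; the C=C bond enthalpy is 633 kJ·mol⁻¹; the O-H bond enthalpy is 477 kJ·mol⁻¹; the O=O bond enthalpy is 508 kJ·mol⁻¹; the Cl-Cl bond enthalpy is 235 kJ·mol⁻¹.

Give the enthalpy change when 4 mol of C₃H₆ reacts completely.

ΔH = −7476 kJ

Bonds broken (reactants):
  C-C: 2 × 354 = 708
  C-H: 12 × 400 = 4800
  C=C: 2 × 633 = 1266
  O=O: 9 × 508 = 4572
  Σ(broken) = 11346 kJ
Bonds formed (products):
  C=O: 12 × 780 = 9360
  O-H: 12 × 477 = 5724
  Σ(formed) = 15084 kJ
ΔH = Σ(broken) − Σ(formed) = 11346 − 15084 = −3738 kJ
For 2× the reaction as written: 2 × (−3738) = −7476 kJ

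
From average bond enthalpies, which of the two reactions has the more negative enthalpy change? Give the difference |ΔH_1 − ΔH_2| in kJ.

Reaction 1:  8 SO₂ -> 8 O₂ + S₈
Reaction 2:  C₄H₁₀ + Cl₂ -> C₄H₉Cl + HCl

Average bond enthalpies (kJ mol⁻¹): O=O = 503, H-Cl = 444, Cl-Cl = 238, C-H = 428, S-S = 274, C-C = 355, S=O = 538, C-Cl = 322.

Reaction 2, by 2492 kJ

Reaction 1:
  Bonds broken (reactants):
    S=O: 16 × 538 = 8608
    Σ(broken) = 8608 kJ
  Bonds formed (products):
    O=O: 8 × 503 = 4024
    S-S: 8 × 274 = 2192
    Σ(formed) = 6216 kJ
  ΔH_1 = 8608 − 6216 = +2392 kJ
Reaction 2:
  Bonds broken (reactants):
    C-C: 3 × 355 = 1065
    C-H: 10 × 428 = 4280
    Cl-Cl: 1 × 238 = 238
    Σ(broken) = 5583 kJ
  Bonds formed (products):
    C-C: 3 × 355 = 1065
    C-Cl: 1 × 322 = 322
    C-H: 9 × 428 = 3852
    H-Cl: 1 × 444 = 444
    Σ(formed) = 5683 kJ
  ΔH_2 = 5583 − 5683 = −100 kJ
ΔH_1 − ΔH_2 = +2492 kJ, so reaction 2 has the more negative ΔH; |ΔH_1 − ΔH_2| = 2492 kJ.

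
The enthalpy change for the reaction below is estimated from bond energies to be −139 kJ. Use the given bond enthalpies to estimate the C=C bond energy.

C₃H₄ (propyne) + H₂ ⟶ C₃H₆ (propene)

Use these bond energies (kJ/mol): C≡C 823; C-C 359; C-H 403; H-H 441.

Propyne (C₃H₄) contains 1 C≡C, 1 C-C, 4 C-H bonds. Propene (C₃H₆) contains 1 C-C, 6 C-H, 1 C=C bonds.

Let D be the C=C bond energy.
Σ(broken) = 1×823 + 1×359 + 4×403 + 1×441 = 3235
Σ(formed) = 1×359 + 6×403 + 1×D = 2777 + D
ΔH = Σ(broken) − Σ(formed) = (3235) − (2777 + D) = +458 − D
Setting this equal to −139 kJ gives D = 597 kJ/mol.

D(C=C) ≈ 597 kJ/mol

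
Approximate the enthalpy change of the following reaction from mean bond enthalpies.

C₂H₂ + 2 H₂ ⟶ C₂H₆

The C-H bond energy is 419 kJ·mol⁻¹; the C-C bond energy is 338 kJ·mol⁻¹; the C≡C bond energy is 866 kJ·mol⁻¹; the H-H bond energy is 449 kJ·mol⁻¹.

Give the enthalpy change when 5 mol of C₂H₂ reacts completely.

Bonds broken (reactants):
  C≡C: 1 × 866 = 866
  C-H: 2 × 419 = 838
  H-H: 2 × 449 = 898
  Σ(broken) = 2602 kJ
Bonds formed (products):
  C-C: 1 × 338 = 338
  C-H: 6 × 419 = 2514
  Σ(formed) = 2852 kJ
ΔH = Σ(broken) − Σ(formed) = 2602 − 2852 = −250 kJ
For 5× the reaction as written: 5 × (−250) = −1250 kJ

ΔH = −1250 kJ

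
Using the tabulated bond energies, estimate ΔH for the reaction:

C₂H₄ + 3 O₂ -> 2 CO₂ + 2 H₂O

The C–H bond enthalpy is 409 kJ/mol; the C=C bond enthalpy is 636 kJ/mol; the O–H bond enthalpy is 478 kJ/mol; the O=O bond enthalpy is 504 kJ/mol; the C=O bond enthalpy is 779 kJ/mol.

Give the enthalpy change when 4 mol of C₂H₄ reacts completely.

Bonds broken (reactants):
  C–H: 4 × 409 = 1636
  C=C: 1 × 636 = 636
  O=O: 3 × 504 = 1512
  Σ(broken) = 3784 kJ
Bonds formed (products):
  C=O: 4 × 779 = 3116
  O–H: 4 × 478 = 1912
  Σ(formed) = 5028 kJ
ΔH = Σ(broken) − Σ(formed) = 3784 − 5028 = −1244 kJ
For 4× the reaction as written: 4 × (−1244) = −4976 kJ

ΔH = −4976 kJ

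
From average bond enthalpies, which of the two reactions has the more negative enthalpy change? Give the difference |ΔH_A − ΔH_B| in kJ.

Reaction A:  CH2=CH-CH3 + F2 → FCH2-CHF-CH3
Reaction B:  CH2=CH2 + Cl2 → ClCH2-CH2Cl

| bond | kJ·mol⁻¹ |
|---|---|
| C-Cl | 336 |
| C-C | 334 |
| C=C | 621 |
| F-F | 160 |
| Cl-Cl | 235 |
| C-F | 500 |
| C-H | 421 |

Reaction A:
  Bonds broken (reactants):
    C-C: 1 × 334 = 334
    C-H: 6 × 421 = 2526
    C=C: 1 × 621 = 621
    F-F: 1 × 160 = 160
    Σ(broken) = 3641 kJ
  Bonds formed (products):
    C-C: 2 × 334 = 668
    C-F: 2 × 500 = 1000
    C-H: 6 × 421 = 2526
    Σ(formed) = 4194 kJ
  ΔH_A = 3641 − 4194 = −553 kJ
Reaction B:
  Bonds broken (reactants):
    C-H: 4 × 421 = 1684
    C=C: 1 × 621 = 621
    Cl-Cl: 1 × 235 = 235
    Σ(broken) = 2540 kJ
  Bonds formed (products):
    C-C: 1 × 334 = 334
    C-Cl: 2 × 336 = 672
    C-H: 4 × 421 = 1684
    Σ(formed) = 2690 kJ
  ΔH_B = 2540 − 2690 = −150 kJ
ΔH_A − ΔH_B = −403 kJ, so reaction A has the more negative ΔH; |ΔH_A − ΔH_B| = 403 kJ.

Reaction A, by 403 kJ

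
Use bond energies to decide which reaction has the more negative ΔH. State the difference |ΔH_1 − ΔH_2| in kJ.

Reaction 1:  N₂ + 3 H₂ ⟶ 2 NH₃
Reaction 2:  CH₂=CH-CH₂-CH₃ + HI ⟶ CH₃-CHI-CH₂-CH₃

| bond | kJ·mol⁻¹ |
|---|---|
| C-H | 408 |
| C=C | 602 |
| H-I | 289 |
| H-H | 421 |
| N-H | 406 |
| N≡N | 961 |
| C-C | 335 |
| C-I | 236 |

Reaction 1, by 124 kJ

Reaction 1:
  Bonds broken (reactants):
    H-H: 3 × 421 = 1263
    N≡N: 1 × 961 = 961
    Σ(broken) = 2224 kJ
  Bonds formed (products):
    N-H: 6 × 406 = 2436
    Σ(formed) = 2436 kJ
  ΔH_1 = 2224 − 2436 = −212 kJ
Reaction 2:
  Bonds broken (reactants):
    C-C: 2 × 335 = 670
    C-H: 8 × 408 = 3264
    C=C: 1 × 602 = 602
    H-I: 1 × 289 = 289
    Σ(broken) = 4825 kJ
  Bonds formed (products):
    C-C: 3 × 335 = 1005
    C-H: 9 × 408 = 3672
    C-I: 1 × 236 = 236
    Σ(formed) = 4913 kJ
  ΔH_2 = 4825 − 4913 = −88 kJ
ΔH_1 − ΔH_2 = −124 kJ, so reaction 1 has the more negative ΔH; |ΔH_1 − ΔH_2| = 124 kJ.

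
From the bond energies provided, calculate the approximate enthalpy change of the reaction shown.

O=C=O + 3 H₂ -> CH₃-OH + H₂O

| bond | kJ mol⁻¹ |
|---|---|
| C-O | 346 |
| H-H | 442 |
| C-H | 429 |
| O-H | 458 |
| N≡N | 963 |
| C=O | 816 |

ΔH ≈ −49 kJ

Bonds broken (reactants):
  C=O: 2 × 816 = 1632
  H-H: 3 × 442 = 1326
  Σ(broken) = 2958 kJ
Bonds formed (products):
  C-H: 3 × 429 = 1287
  C-O: 1 × 346 = 346
  O-H: 3 × 458 = 1374
  Σ(formed) = 3007 kJ
ΔH = Σ(broken) − Σ(formed) = 2958 − 3007 = −49 kJ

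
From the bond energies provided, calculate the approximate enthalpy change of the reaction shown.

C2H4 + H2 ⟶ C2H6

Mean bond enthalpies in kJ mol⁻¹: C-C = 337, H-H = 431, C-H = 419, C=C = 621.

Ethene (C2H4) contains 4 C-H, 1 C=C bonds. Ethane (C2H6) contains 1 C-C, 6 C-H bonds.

ΔH ≈ −123 kJ

Bonds broken (reactants):
  C-H: 4 × 419 = 1676
  C=C: 1 × 621 = 621
  H-H: 1 × 431 = 431
  Σ(broken) = 2728 kJ
Bonds formed (products):
  C-C: 1 × 337 = 337
  C-H: 6 × 419 = 2514
  Σ(formed) = 2851 kJ
ΔH = Σ(broken) − Σ(formed) = 2728 − 2851 = −123 kJ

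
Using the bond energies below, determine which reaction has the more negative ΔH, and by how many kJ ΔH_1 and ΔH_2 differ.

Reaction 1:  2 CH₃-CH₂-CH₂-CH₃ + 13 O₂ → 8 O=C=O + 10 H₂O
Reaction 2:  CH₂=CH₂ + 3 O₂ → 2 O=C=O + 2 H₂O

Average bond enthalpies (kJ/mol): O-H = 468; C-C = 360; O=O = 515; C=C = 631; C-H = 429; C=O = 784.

Reaction 1:
  Bonds broken (reactants):
    C-C: 6 × 360 = 2160
    C-H: 20 × 429 = 8580
    O=O: 13 × 515 = 6695
    Σ(broken) = 17435 kJ
  Bonds formed (products):
    C=O: 16 × 784 = 12544
    O-H: 20 × 468 = 9360
    Σ(formed) = 21904 kJ
  ΔH_1 = 17435 − 21904 = −4469 kJ
Reaction 2:
  Bonds broken (reactants):
    C-H: 4 × 429 = 1716
    C=C: 1 × 631 = 631
    O=O: 3 × 515 = 1545
    Σ(broken) = 3892 kJ
  Bonds formed (products):
    C=O: 4 × 784 = 3136
    O-H: 4 × 468 = 1872
    Σ(formed) = 5008 kJ
  ΔH_2 = 3892 − 5008 = −1116 kJ
ΔH_1 − ΔH_2 = −3353 kJ, so reaction 1 has the more negative ΔH; |ΔH_1 − ΔH_2| = 3353 kJ.

Reaction 1, by 3353 kJ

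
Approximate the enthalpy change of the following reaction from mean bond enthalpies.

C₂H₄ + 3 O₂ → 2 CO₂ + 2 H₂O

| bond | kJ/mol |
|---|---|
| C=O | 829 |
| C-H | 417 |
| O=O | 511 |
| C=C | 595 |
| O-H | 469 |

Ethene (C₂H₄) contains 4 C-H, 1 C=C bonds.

ΔH ≈ −1396 kJ

Bonds broken (reactants):
  C-H: 4 × 417 = 1668
  C=C: 1 × 595 = 595
  O=O: 3 × 511 = 1533
  Σ(broken) = 3796 kJ
Bonds formed (products):
  C=O: 4 × 829 = 3316
  O-H: 4 × 469 = 1876
  Σ(formed) = 5192 kJ
ΔH = Σ(broken) − Σ(formed) = 3796 − 5192 = −1396 kJ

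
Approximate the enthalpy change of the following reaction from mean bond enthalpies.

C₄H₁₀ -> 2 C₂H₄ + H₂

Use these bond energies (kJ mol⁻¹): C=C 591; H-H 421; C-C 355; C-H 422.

ΔH ≈ +306 kJ

Bonds broken (reactants):
  C-C: 3 × 355 = 1065
  C-H: 10 × 422 = 4220
  Σ(broken) = 5285 kJ
Bonds formed (products):
  C-H: 8 × 422 = 3376
  C=C: 2 × 591 = 1182
  H-H: 1 × 421 = 421
  Σ(formed) = 4979 kJ
ΔH = Σ(broken) − Σ(formed) = 5285 − 4979 = +306 kJ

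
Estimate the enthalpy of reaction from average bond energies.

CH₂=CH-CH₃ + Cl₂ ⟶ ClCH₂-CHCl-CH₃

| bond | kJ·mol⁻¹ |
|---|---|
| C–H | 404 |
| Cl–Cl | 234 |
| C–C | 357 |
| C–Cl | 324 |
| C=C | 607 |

ΔH ≈ −164 kJ

Bonds broken (reactants):
  C–C: 1 × 357 = 357
  C–H: 6 × 404 = 2424
  C=C: 1 × 607 = 607
  Cl–Cl: 1 × 234 = 234
  Σ(broken) = 3622 kJ
Bonds formed (products):
  C–C: 2 × 357 = 714
  C–Cl: 2 × 324 = 648
  C–H: 6 × 404 = 2424
  Σ(formed) = 3786 kJ
ΔH = Σ(broken) − Σ(formed) = 3622 − 3786 = −164 kJ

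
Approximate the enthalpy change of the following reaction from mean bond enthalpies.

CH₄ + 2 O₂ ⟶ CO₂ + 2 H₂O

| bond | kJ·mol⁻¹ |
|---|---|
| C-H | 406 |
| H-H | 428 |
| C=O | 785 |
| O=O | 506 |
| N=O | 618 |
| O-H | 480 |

Bonds broken (reactants):
  C-H: 4 × 406 = 1624
  O=O: 2 × 506 = 1012
  Σ(broken) = 2636 kJ
Bonds formed (products):
  C=O: 2 × 785 = 1570
  O-H: 4 × 480 = 1920
  Σ(formed) = 3490 kJ
ΔH = Σ(broken) − Σ(formed) = 2636 − 3490 = −854 kJ

ΔH ≈ −854 kJ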